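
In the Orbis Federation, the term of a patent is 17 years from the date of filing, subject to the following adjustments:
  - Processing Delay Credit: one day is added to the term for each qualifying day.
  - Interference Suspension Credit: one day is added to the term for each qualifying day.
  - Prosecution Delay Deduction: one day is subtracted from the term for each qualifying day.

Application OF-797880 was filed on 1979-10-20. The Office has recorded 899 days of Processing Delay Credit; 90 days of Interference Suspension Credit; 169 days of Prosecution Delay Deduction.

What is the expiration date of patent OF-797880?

Base term: filing date + 17 years → 20 October 1996.
Processing Delay Credit: +899 days → 7 April 1999.
Interference Suspension Credit: +90 days → 6 July 1999.
Prosecution Delay Deduction: −169 days → 18 January 1999.

1999-01-18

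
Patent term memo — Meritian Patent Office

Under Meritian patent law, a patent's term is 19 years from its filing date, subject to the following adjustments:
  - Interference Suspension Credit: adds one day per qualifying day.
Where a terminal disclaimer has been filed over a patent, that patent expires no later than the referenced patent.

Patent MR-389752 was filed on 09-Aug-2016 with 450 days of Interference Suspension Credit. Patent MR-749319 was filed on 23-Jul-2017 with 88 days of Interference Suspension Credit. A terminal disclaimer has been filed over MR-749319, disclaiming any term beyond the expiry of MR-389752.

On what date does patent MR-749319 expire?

2036-10-19

Natural term of MR-749319:
  Base: filing + 19 years → 23 July 2036.
  Interference Suspension Credit: +88 days → 19 October 2036.
Expiry of referenced patent MR-389752:
  Base: filing + 19 years → 9 August 2035.
  Interference Suspension Credit: +450 days → 1 November 2036.
Terminal disclaimer: MR-749319 expires on the earlier of 19 October 2036 and 1 November 2036.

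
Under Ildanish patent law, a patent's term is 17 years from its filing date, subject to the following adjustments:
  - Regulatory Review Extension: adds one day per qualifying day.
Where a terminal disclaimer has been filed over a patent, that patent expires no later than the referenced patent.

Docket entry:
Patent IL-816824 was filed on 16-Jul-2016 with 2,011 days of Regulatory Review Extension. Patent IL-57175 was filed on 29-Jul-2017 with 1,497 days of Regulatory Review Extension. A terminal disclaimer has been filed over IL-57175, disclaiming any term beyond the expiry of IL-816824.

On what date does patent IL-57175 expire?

Natural term of IL-57175:
  Base: filing + 17 years → 29 July 2034.
  Regulatory Review Extension: +1497 days → 3 September 2038.
Expiry of referenced patent IL-816824:
  Base: filing + 17 years → 16 July 2033.
  Regulatory Review Extension: +2011 days → 17 January 2039.
Terminal disclaimer: IL-57175 expires on the earlier of 3 September 2038 and 17 January 2039.

2038-09-03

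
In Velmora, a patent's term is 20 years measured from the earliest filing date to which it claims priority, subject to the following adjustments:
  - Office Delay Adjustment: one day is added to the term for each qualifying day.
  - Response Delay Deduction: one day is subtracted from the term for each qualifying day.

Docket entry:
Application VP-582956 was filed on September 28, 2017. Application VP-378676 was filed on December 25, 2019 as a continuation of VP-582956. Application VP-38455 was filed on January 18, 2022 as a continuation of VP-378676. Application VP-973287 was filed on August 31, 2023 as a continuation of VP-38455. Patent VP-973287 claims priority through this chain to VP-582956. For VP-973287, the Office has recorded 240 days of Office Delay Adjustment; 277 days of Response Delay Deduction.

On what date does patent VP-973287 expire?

August 22, 2037

Earliest priority filing: 28 September 2017.
Base term: 28 September 2017 + 20 years → 28 September 2037.
Office Delay Adjustment: +240 days → 26 May 2038.
Response Delay Deduction: −277 days → 22 August 2037.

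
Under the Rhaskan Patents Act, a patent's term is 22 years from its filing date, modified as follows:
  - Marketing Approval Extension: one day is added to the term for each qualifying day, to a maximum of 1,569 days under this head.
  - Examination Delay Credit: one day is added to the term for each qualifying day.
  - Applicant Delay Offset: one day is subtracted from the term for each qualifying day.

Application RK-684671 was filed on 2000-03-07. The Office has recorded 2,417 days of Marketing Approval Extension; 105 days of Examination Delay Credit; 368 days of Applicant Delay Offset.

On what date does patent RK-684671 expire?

2025-10-03

Base term: filing date + 22 years → 7 March 2022.
Marketing Approval Extension: 2417 days claimed exceeds the 1569-day cap, so +1569 days → 23 June 2026.
Examination Delay Credit: +105 days → 6 October 2026.
Applicant Delay Offset: −368 days → 3 October 2025.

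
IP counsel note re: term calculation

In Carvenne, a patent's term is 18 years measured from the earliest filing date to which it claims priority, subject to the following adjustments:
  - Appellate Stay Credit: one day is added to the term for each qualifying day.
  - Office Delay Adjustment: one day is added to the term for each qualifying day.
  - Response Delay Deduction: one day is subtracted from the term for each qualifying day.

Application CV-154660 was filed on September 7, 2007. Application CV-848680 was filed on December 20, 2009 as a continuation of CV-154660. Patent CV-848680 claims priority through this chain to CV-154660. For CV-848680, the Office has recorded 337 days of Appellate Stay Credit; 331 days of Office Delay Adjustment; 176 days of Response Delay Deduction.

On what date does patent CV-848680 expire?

January 12, 2027

Earliest priority filing: 7 September 2007.
Base term: 7 September 2007 + 18 years → 7 September 2025.
Appellate Stay Credit: +337 days → 10 August 2026.
Office Delay Adjustment: +331 days → 7 July 2027.
Response Delay Deduction: −176 days → 12 January 2027.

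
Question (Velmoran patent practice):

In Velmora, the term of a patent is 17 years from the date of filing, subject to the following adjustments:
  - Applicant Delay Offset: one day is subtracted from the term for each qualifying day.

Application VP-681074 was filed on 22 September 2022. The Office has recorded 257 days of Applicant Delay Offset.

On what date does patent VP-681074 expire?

January 8, 2039

Base term: filing date + 17 years → 22 September 2039.
Applicant Delay Offset: −257 days → 8 January 2039.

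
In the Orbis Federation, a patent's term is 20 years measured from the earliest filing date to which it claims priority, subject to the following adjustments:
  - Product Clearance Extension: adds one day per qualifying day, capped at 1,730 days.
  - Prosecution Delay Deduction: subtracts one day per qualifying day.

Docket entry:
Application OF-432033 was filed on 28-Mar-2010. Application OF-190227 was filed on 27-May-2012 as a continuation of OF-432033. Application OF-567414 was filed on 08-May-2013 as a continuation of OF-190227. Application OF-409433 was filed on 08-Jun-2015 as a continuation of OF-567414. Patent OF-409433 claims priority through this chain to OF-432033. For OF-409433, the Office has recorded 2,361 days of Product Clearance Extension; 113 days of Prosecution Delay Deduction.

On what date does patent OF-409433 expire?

Earliest priority filing: 28 March 2010.
Base term: 28 March 2010 + 20 years → 28 March 2030.
Product Clearance Extension: 2361 days claimed exceeds the 1730-day cap, so +1730 days → 22 December 2034.
Prosecution Delay Deduction: −113 days → 31 August 2034.

August 31, 2034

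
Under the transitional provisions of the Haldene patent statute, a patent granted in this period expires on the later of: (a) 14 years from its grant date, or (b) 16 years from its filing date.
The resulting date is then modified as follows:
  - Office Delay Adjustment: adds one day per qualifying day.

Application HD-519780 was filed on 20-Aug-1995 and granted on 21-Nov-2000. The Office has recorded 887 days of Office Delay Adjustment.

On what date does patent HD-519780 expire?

(a) grant + 14 years → 21 November 2014.
(b) filing + 16 years → 20 August 2011.
Later of the two: 21 November 2014.
Office Delay Adjustment: +887 days → 26 April 2017.

2017-04-26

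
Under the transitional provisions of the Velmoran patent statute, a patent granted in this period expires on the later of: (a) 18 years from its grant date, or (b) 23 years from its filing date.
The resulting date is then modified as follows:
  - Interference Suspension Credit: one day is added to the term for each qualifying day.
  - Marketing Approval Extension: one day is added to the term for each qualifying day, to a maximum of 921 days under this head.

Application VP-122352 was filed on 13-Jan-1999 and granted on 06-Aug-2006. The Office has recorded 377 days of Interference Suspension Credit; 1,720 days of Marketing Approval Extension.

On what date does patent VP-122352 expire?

(a) grant + 18 years → 6 August 2024.
(b) filing + 23 years → 13 January 2022.
Later of the two: 6 August 2024.
Interference Suspension Credit: +377 days → 18 August 2025.
Marketing Approval Extension: 1720 days claimed exceeds the 921-day cap, so +921 days → 25 February 2028.

February 25, 2028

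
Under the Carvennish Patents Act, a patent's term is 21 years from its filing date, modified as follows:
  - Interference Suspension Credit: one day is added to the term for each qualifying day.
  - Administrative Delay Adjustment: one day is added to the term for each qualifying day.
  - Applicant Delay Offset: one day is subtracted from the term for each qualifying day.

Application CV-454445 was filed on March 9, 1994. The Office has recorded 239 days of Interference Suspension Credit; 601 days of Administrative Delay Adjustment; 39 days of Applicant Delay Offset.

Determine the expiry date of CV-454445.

May 18, 2017

Base term: filing date + 21 years → 9 March 2015.
Interference Suspension Credit: +239 days → 3 November 2015.
Administrative Delay Adjustment: +601 days → 26 June 2017.
Applicant Delay Offset: −39 days → 18 May 2017.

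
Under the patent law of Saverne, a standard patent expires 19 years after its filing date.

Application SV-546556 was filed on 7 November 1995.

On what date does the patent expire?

Filing date + 19 years → 7 November 2014.

2014-11-07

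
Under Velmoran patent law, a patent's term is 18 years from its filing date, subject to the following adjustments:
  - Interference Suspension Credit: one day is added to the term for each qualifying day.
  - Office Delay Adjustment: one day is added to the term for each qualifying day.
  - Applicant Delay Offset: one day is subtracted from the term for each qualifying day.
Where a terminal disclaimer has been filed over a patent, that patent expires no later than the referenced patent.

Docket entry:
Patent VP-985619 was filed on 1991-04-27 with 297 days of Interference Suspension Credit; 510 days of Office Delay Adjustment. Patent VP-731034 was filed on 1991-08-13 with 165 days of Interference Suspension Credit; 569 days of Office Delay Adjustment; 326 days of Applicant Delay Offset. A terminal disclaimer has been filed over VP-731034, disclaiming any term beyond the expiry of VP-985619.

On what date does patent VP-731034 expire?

Natural term of VP-731034:
  Base: filing + 18 years → 13 August 2009.
  Interference Suspension Credit: +165 days → 25 January 2010.
  Office Delay Adjustment: +569 days → 17 August 2011.
  Applicant Delay Offset: −326 days → 25 September 2010.
Expiry of referenced patent VP-985619:
  Base: filing + 18 years → 27 April 2009.
  Interference Suspension Credit: +297 days → 18 February 2010.
  Office Delay Adjustment: +510 days → 13 July 2011.
Terminal disclaimer: VP-731034 expires on the earlier of 25 September 2010 and 13 July 2011.

2010-09-25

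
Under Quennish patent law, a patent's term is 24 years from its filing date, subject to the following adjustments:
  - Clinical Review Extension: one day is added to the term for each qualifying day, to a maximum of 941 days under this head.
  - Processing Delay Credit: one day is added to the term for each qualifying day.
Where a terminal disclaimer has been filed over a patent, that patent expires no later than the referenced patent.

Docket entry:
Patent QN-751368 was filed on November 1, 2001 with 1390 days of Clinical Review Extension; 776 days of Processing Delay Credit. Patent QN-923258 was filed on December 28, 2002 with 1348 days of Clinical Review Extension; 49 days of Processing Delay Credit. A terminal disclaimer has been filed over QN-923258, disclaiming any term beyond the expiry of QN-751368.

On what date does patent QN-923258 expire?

2029-09-13

Natural term of QN-923258:
  Base: filing + 24 years → 28 December 2026.
  Clinical Review Extension: 1348 days claimed exceeds the 941-day cap, so +941 days → 26 July 2029.
  Processing Delay Credit: +49 days → 13 September 2029.
Expiry of referenced patent QN-751368:
  Base: filing + 24 years → 1 November 2025.
  Clinical Review Extension: 1390 days claimed exceeds the 941-day cap, so +941 days → 30 May 2028.
  Processing Delay Credit: +776 days → 15 July 2030.
Terminal disclaimer: QN-923258 expires on the earlier of 13 September 2029 and 15 July 2030.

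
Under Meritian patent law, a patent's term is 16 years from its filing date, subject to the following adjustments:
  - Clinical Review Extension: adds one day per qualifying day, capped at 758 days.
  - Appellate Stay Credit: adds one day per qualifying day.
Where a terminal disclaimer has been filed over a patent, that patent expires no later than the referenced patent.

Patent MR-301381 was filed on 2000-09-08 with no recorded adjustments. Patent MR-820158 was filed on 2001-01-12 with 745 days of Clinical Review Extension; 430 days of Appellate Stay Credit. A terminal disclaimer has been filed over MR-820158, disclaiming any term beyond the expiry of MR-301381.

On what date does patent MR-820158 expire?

Natural term of MR-820158:
  Base: filing + 16 years → 12 January 2017.
  Clinical Review Extension: 745 days (within the 758-day cap) → +745 days → 27 January 2019.
  Appellate Stay Credit: +430 days → 1 April 2020.
Expiry of referenced patent MR-301381:
  Base: filing + 16 years → 8 September 2016.
Terminal disclaimer: MR-820158 expires on the earlier of 1 April 2020 and 8 September 2016.

September 8, 2016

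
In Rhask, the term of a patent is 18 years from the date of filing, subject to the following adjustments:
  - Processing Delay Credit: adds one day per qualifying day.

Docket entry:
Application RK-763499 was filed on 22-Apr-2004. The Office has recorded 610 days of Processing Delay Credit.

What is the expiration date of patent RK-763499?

2023-12-23

Base term: filing date + 18 years → 22 April 2022.
Processing Delay Credit: +610 days → 23 December 2023.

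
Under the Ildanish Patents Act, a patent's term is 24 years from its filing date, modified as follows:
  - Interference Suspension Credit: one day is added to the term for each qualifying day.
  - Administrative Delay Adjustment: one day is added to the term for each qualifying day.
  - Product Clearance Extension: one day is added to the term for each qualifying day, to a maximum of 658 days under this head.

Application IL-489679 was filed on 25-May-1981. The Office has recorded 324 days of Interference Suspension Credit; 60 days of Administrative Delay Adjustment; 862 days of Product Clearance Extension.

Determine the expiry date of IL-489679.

April 1, 2008

Base term: filing date + 24 years → 25 May 2005.
Interference Suspension Credit: +324 days → 14 April 2006.
Administrative Delay Adjustment: +60 days → 13 June 2006.
Product Clearance Extension: 862 days claimed exceeds the 658-day cap, so +658 days → 1 April 2008.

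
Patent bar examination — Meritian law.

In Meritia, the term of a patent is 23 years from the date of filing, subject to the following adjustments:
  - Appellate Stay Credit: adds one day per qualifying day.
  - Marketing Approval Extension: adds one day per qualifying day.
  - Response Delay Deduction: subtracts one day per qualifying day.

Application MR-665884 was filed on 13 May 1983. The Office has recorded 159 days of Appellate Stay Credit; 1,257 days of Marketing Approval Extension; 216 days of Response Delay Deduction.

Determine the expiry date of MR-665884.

Base term: filing date + 23 years → 13 May 2006.
Appellate Stay Credit: +159 days → 19 October 2006.
Marketing Approval Extension: +1257 days → 29 March 2010.
Response Delay Deduction: −216 days → 25 August 2009.

2009-08-25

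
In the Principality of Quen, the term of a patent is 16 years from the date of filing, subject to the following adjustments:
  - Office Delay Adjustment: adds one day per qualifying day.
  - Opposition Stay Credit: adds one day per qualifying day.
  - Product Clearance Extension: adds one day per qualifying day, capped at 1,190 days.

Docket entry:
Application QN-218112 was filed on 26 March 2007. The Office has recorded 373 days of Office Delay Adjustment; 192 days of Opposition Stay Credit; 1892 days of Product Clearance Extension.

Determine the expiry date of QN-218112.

2028-01-14

Base term: filing date + 16 years → 26 March 2023.
Office Delay Adjustment: +373 days → 2 April 2024.
Opposition Stay Credit: +192 days → 11 October 2024.
Product Clearance Extension: 1892 days claimed exceeds the 1190-day cap, so +1190 days → 14 January 2028.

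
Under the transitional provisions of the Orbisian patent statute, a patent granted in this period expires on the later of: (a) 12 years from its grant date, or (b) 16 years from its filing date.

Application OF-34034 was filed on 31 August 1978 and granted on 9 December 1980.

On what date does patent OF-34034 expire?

1994-08-31

(a) grant + 12 years → 9 December 1992.
(b) filing + 16 years → 31 August 1994.
Later of the two: 31 August 1994.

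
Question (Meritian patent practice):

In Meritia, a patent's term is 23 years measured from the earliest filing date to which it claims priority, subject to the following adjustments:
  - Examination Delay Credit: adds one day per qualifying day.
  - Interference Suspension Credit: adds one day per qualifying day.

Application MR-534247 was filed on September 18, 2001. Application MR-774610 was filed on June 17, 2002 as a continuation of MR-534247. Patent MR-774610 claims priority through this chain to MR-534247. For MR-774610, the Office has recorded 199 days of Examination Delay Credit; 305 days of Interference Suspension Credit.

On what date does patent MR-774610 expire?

Earliest priority filing: 18 September 2001.
Base term: 18 September 2001 + 23 years → 18 September 2024.
Examination Delay Credit: +199 days → 5 April 2025.
Interference Suspension Credit: +305 days → 4 February 2026.

February 4, 2026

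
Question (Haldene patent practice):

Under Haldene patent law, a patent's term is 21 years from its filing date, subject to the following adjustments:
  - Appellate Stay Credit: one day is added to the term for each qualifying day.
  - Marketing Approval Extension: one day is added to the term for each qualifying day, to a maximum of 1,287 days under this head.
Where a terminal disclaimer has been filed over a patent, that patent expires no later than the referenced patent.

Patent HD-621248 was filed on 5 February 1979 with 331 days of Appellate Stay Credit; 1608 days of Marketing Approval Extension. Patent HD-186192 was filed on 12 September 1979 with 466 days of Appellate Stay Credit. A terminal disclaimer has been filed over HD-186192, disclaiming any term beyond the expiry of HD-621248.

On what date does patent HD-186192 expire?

Natural term of HD-186192:
  Base: filing + 21 years → 12 September 2000.
  Appellate Stay Credit: +466 days → 22 December 2001.
Expiry of referenced patent HD-621248:
  Base: filing + 21 years → 5 February 2000.
  Appellate Stay Credit: +331 days → 1 January 2001.
  Marketing Approval Extension: 1608 days claimed exceeds the 1287-day cap, so +1287 days → 11 July 2004.
Terminal disclaimer: HD-186192 expires on the earlier of 22 December 2001 and 11 July 2004.

December 22, 2001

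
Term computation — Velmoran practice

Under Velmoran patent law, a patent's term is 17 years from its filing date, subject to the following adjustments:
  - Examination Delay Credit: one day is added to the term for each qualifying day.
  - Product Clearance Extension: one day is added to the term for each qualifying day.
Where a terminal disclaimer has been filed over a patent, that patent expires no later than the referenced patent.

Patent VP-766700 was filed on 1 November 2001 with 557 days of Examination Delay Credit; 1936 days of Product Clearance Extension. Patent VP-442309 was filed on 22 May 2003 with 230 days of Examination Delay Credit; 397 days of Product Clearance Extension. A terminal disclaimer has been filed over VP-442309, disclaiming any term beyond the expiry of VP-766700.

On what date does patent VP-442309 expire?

February 8, 2022

Natural term of VP-442309:
  Base: filing + 17 years → 22 May 2020.
  Examination Delay Credit: +230 days → 7 January 2021.
  Product Clearance Extension: +397 days → 8 February 2022.
Expiry of referenced patent VP-766700:
  Base: filing + 17 years → 1 November 2018.
  Examination Delay Credit: +557 days → 11 May 2020.
  Product Clearance Extension: +1936 days → 29 August 2025.
Terminal disclaimer: VP-442309 expires on the earlier of 8 February 2022 and 29 August 2025.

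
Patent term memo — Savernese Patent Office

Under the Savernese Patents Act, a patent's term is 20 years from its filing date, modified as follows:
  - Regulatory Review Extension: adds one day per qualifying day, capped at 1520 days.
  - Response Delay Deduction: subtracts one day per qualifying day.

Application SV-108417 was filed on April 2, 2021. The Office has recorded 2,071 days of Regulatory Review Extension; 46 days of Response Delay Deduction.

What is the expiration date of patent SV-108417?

Base term: filing date + 20 years → 2 April 2041.
Regulatory Review Extension: 2071 days claimed exceeds the 1520-day cap, so +1520 days → 31 May 2045.
Response Delay Deduction: −46 days → 15 April 2045.

2045-04-15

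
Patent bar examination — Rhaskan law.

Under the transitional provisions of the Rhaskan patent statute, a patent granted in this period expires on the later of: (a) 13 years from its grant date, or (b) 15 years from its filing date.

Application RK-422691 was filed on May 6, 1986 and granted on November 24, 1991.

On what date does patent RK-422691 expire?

(a) grant + 13 years → 24 November 2004.
(b) filing + 15 years → 6 May 2001.
Later of the two: 24 November 2004.

November 24, 2004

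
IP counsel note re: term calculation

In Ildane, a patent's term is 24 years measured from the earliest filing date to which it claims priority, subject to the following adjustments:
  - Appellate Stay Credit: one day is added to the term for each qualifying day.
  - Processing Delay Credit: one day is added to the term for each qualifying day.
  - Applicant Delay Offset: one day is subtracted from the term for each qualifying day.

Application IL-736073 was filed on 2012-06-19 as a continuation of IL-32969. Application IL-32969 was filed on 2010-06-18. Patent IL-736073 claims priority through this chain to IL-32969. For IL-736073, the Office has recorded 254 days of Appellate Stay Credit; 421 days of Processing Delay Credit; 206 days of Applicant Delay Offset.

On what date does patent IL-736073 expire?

September 30, 2035

Earliest priority filing: 18 June 2010.
Base term: 18 June 2010 + 24 years → 18 June 2034.
Appellate Stay Credit: +254 days → 27 February 2035.
Processing Delay Credit: +421 days → 23 April 2036.
Applicant Delay Offset: −206 days → 30 September 2035.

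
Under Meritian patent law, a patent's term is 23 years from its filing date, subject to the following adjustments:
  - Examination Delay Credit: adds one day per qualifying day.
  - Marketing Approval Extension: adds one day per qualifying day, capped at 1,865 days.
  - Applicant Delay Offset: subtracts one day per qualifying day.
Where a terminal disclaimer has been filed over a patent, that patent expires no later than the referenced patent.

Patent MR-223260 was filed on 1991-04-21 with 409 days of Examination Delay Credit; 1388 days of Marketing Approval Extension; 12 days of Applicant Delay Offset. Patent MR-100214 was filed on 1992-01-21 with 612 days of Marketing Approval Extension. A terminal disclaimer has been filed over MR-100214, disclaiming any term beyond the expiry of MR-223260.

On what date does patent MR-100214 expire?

2016-09-24

Natural term of MR-100214:
  Base: filing + 23 years → 21 January 2015.
  Marketing Approval Extension: 612 days (within the 1865-day cap) → +612 days → 24 September 2016.
Expiry of referenced patent MR-223260:
  Base: filing + 23 years → 21 April 2014.
  Examination Delay Credit: +409 days → 4 June 2015.
  Marketing Approval Extension: 1388 days (within the 1865-day cap) → +1388 days → 23 March 2019.
  Applicant Delay Offset: −12 days → 11 March 2019.
Terminal disclaimer: MR-100214 expires on the earlier of 24 September 2016 and 11 March 2019.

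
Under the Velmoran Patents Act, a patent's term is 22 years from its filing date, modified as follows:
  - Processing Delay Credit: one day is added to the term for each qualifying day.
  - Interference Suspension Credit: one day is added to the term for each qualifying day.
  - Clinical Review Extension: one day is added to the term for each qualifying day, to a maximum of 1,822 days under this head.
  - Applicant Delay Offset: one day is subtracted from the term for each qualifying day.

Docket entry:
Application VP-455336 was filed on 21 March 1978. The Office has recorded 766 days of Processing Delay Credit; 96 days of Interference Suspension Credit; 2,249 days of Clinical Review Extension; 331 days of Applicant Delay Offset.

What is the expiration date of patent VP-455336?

Base term: filing date + 22 years → 21 March 2000.
Processing Delay Credit: +766 days → 26 April 2002.
Interference Suspension Credit: +96 days → 31 July 2002.
Clinical Review Extension: 2249 days claimed exceeds the 1822-day cap, so +1822 days → 27 July 2007.
Applicant Delay Offset: −331 days → 30 August 2006.

2006-08-30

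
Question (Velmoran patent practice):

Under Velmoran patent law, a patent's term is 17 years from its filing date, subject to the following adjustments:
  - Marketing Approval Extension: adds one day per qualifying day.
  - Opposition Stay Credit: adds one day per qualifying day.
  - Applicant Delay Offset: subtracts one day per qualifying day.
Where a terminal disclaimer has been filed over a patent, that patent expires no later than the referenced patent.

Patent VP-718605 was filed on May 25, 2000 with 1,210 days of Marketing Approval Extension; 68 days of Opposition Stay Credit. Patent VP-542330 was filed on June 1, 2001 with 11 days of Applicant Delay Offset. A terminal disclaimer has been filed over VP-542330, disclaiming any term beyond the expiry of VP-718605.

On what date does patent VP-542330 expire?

2018-05-21

Natural term of VP-542330:
  Base: filing + 17 years → 1 June 2018.
  Applicant Delay Offset: −11 days → 21 May 2018.
Expiry of referenced patent VP-718605:
  Base: filing + 17 years → 25 May 2017.
  Marketing Approval Extension: +1210 days → 16 September 2020.
  Opposition Stay Credit: +68 days → 23 November 2020.
Terminal disclaimer: VP-542330 expires on the earlier of 21 May 2018 and 23 November 2020.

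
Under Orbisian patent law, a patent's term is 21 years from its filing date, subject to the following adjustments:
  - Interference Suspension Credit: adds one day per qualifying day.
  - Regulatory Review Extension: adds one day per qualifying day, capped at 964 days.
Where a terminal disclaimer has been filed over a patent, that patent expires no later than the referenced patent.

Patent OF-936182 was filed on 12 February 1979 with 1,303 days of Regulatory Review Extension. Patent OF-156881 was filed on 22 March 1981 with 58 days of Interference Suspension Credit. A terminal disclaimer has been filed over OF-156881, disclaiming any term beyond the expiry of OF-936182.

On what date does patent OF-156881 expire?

Natural term of OF-156881:
  Base: filing + 21 years → 22 March 2002.
  Interference Suspension Credit: +58 days → 19 May 2002.
Expiry of referenced patent OF-936182:
  Base: filing + 21 years → 12 February 2000.
  Regulatory Review Extension: 1303 days claimed exceeds the 964-day cap, so +964 days → 3 October 2002.
Terminal disclaimer: OF-156881 expires on the earlier of 19 May 2002 and 3 October 2002.

2002-05-19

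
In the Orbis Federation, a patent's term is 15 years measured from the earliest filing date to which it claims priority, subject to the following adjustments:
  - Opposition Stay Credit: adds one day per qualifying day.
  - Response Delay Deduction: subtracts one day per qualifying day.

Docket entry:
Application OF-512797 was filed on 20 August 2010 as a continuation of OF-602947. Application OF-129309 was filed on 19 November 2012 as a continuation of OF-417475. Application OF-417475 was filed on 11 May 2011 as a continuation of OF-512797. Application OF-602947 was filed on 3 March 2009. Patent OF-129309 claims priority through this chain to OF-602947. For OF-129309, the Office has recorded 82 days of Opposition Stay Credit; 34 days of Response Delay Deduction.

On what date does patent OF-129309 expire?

April 20, 2024

Earliest priority filing: 3 March 2009.
Base term: 3 March 2009 + 15 years → 3 March 2024.
Opposition Stay Credit: +82 days → 24 May 2024.
Response Delay Deduction: −34 days → 20 April 2024.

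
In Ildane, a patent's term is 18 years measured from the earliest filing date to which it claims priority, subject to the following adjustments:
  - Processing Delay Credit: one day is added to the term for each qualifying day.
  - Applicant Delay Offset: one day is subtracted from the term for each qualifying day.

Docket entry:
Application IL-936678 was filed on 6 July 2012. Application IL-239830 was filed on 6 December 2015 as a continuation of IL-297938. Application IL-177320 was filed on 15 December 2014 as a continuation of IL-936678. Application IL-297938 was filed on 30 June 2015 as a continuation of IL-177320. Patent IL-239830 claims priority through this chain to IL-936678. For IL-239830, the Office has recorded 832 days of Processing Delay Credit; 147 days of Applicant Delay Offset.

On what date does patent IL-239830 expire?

Earliest priority filing: 6 July 2012.
Base term: 6 July 2012 + 18 years → 6 July 2030.
Processing Delay Credit: +832 days → 15 October 2032.
Applicant Delay Offset: −147 days → 21 May 2032.

2032-05-21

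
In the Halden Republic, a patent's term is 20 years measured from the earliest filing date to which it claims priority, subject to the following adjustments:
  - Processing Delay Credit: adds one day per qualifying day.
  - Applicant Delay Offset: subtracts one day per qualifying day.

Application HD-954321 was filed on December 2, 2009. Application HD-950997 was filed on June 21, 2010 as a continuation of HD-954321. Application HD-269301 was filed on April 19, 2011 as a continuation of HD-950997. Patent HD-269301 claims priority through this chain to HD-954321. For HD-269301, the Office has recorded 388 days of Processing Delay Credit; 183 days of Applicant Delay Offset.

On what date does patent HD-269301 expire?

Earliest priority filing: 2 December 2009.
Base term: 2 December 2009 + 20 years → 2 December 2029.
Processing Delay Credit: +388 days → 25 December 2030.
Applicant Delay Offset: −183 days → 25 June 2030.

June 25, 2030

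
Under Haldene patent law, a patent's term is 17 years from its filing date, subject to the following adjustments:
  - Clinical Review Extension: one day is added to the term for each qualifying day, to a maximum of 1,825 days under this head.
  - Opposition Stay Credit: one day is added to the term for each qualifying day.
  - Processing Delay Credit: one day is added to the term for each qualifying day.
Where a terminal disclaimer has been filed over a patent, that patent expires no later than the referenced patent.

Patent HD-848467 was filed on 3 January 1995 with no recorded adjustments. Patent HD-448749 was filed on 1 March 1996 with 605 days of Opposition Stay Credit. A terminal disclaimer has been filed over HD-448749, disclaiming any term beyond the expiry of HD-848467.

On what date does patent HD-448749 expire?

Natural term of HD-448749:
  Base: filing + 17 years → 1 March 2013.
  Opposition Stay Credit: +605 days → 27 October 2014.
Expiry of referenced patent HD-848467:
  Base: filing + 17 years → 3 January 2012.
Terminal disclaimer: HD-448749 expires on the earlier of 27 October 2014 and 3 January 2012.

January 3, 2012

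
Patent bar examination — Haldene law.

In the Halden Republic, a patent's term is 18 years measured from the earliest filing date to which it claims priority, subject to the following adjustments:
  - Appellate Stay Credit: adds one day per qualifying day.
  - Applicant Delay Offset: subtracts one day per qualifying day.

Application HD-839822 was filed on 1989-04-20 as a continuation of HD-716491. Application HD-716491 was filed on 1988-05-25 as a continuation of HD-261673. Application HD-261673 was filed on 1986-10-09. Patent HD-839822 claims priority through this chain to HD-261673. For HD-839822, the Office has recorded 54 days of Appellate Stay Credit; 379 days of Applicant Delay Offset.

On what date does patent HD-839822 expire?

Earliest priority filing: 9 October 1986.
Base term: 9 October 1986 + 18 years → 9 October 2004.
Appellate Stay Credit: +54 days → 2 December 2004.
Applicant Delay Offset: −379 days → 19 November 2003.

2003-11-19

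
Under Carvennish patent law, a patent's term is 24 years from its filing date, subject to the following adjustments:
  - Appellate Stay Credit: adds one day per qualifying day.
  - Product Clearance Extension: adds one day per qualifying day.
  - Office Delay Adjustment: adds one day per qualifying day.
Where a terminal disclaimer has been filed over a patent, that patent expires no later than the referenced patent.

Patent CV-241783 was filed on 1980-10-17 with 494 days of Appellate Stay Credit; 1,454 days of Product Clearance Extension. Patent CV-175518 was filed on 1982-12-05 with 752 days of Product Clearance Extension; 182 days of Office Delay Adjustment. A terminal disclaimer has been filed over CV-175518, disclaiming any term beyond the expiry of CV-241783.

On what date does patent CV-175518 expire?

Natural term of CV-175518:
  Base: filing + 24 years → 5 December 2006.
  Product Clearance Extension: +752 days → 26 December 2008.
  Office Delay Adjustment: +182 days → 26 June 2009.
Expiry of referenced patent CV-241783:
  Base: filing + 24 years → 17 October 2004.
  Appellate Stay Credit: +494 days → 23 February 2006.
  Product Clearance Extension: +1454 days → 16 February 2010.
Terminal disclaimer: CV-175518 expires on the earlier of 26 June 2009 and 16 February 2010.

June 26, 2009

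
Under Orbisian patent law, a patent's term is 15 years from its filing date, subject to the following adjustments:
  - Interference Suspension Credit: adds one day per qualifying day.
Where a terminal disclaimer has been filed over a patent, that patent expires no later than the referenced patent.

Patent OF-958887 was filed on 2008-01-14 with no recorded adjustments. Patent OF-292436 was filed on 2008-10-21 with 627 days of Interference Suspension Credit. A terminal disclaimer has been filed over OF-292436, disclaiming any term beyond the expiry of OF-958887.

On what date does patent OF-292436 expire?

January 14, 2023

Natural term of OF-292436:
  Base: filing + 15 years → 21 October 2023.
  Interference Suspension Credit: +627 days → 9 July 2025.
Expiry of referenced patent OF-958887:
  Base: filing + 15 years → 14 January 2023.
Terminal disclaimer: OF-292436 expires on the earlier of 9 July 2025 and 14 January 2023.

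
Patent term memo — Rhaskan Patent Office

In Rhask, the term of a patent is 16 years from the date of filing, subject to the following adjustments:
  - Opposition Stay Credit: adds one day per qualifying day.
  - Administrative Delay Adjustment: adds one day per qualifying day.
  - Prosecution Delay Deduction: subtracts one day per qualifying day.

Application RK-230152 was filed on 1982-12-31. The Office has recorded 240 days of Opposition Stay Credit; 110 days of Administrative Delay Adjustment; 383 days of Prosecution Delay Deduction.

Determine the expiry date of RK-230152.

Base term: filing date + 16 years → 31 December 1998.
Opposition Stay Credit: +240 days → 28 August 1999.
Administrative Delay Adjustment: +110 days → 16 December 1999.
Prosecution Delay Deduction: −383 days → 28 November 1998.

1998-11-28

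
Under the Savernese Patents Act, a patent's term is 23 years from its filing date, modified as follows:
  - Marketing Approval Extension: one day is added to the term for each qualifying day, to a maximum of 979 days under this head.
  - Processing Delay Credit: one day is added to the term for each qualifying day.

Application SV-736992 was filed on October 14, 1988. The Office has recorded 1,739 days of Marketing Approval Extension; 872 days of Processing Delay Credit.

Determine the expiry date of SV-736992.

2016-11-07

Base term: filing date + 23 years → 14 October 2011.
Marketing Approval Extension: 1739 days claimed exceeds the 979-day cap, so +979 days → 19 June 2014.
Processing Delay Credit: +872 days → 7 November 2016.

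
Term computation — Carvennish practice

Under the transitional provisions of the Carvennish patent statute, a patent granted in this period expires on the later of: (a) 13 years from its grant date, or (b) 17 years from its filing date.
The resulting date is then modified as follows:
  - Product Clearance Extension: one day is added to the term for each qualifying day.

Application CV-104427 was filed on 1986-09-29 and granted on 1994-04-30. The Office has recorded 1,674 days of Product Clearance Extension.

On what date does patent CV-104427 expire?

(a) grant + 13 years → 30 April 2007.
(b) filing + 17 years → 29 September 2003.
Later of the two: 30 April 2007.
Product Clearance Extension: +1674 days → 29 November 2011.

2011-11-29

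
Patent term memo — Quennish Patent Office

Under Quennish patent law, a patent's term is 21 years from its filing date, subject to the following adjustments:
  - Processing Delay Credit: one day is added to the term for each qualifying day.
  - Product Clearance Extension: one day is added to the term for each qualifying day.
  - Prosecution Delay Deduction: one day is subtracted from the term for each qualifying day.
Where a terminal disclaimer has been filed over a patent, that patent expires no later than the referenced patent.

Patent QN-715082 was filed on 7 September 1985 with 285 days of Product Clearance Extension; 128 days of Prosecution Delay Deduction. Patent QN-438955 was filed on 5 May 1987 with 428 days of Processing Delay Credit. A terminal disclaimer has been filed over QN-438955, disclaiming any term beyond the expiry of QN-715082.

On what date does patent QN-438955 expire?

Natural term of QN-438955:
  Base: filing + 21 years → 5 May 2008.
  Processing Delay Credit: +428 days → 7 July 2009.
Expiry of referenced patent QN-715082:
  Base: filing + 21 years → 7 September 2006.
  Product Clearance Extension: +285 days → 19 June 2007.
  Prosecution Delay Deduction: −128 days → 11 February 2007.
Terminal disclaimer: QN-438955 expires on the earlier of 7 July 2009 and 11 February 2007.

2007-02-11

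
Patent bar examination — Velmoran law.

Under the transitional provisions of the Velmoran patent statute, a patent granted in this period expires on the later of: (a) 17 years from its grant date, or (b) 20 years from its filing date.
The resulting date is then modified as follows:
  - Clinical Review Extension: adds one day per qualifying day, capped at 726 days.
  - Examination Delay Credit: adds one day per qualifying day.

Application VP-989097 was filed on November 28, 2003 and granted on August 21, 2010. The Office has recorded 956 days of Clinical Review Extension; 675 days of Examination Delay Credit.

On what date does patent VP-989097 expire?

(a) grant + 17 years → 21 August 2027.
(b) filing + 20 years → 28 November 2023.
Later of the two: 21 August 2027.
Clinical Review Extension: 956 days claimed exceeds the 726-day cap, so +726 days → 16 August 2029.
Examination Delay Credit: +675 days → 22 June 2031.

2031-06-22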